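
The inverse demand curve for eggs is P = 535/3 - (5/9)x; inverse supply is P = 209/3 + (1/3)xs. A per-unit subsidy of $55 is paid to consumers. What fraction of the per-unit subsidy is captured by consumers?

Consumer share = 0.625

Pre-subsidy: 535/3 - (5/9)x = 209/3 + (1/3)x gives x* = 122.25 and P* = 1325/12.
With the rebate, buyers effectively pay Pb = Ps − 55, where Ps is the price sellers receive.
On the curves, Pb = 535/3 - (5/9)x and Ps = 209/3 + (1/3)x; the wedge Ps − Pb = 55 gives 209/3 + (1/3)x − (535/3 - (5/9)x) = 55, so x' = 184.125.
Then Pb = 535/3 − (5/9)·184.125 = 1825/24 and Ps = 209/3 + (1/3)·184.125 = 3145/24.
Buyers' price falls by P* − Pb = 1325/12 − 1825/24 = 34.375; sellers' price rises by Ps − P* = 3145/24 − 1325/12 = 20.625.
So consumers capture 34.375/55 = 0.625 of each unit of subsidy.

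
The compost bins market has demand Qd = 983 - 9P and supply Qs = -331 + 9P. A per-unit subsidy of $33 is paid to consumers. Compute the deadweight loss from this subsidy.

Deadweight loss = $2450.25

Pre-subsidy: 983 - 9P = -331 + 9P gives P* = 73, Q* = 326.
With the rebate, buyers effectively pay Pb = Ps − 33, where Ps is the price sellers receive.
Demand in terms of Ps becomes Qd = 983 − 9(Ps − 33) = 1280 - 9Ps. Setting this equal to supply: 1280 - 9Ps = -331 + 9Ps, so Ps = 89.5.
Buyers pay Pb = 89.5 − 33 = 56.5; Q' = -331 + 9·89.5 = 474.5.
The subsidy expands output by 474.5 − 326 = 148.5 past the efficient level; on those units the gap between marginal cost and willingness to pay runs from 0 up to 33.
DWL = ½ × 33 × 148.5 = 2450.25.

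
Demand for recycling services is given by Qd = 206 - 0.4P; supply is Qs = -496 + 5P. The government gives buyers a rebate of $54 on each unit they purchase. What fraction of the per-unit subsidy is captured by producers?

Pre-subsidy: 206 - 0.4P = -496 + 5P gives P* = 130, Q* = 154.
With the rebate, buyers effectively pay Pb = Ps − 54, where Ps is the price sellers receive.
Demand in terms of Ps becomes Qd = 206 − 0.4(Ps − 54) = 227.6 - 0.4Ps. Setting this equal to supply: 227.6 - 0.4Ps = -496 + 5Ps, so Ps = 134.
Buyers pay Pb = 134 − 54 = 80; Q' = -496 + 5·134 = 174.
Buyers' price falls by P* − Pb = 130 − 80 = 50; sellers' price rises by Ps − P* = 134 − 130 = 4.
So producers capture 4/54 = 2/27 of each unit of subsidy.

Producer share = 2/27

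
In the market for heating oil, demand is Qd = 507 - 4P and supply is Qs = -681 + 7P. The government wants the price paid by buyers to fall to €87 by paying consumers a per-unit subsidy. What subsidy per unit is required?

Required subsidy s = €33 per unit

At a buyer price of 87, quantity demanded is 507 − 4·87 = 159.
Sellers supply 159 only when they receive Ps with -681 + 7·Ps = 159, i.e. Ps = 120.
s = Ps − Pb = 120 − 87 = 33.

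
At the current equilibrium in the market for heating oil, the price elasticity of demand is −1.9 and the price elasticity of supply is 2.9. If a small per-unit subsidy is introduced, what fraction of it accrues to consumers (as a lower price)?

Consumer share = 29/48

For a small subsidy around the equilibrium, the benefit split depends on the relative slopes, which at a point are proportional to the elasticities.
Buyer share = εs/(εs + |εd|) = 2.9/(2.9 + 1.9) = 29/48; seller share = |εd|/(εs + |εd|) = 19/48.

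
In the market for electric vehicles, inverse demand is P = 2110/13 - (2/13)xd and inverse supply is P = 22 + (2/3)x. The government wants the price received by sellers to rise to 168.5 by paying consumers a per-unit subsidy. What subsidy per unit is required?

Required subsidy s = 40 per unit

At a seller price of 168.5, quantity supplied is -33 + 1.5·168.5 = 219.75.
Buyers absorb 219.75 only when they pay Pb = 2110/13 − (2/13)·219.75 = 128.5.
s = Ps − Pb = 168.5 − 128.5 = 40.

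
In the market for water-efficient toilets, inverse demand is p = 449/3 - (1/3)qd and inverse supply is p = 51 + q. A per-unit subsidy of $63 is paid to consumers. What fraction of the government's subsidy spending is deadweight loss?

DWL / government spending = 189/970

Pre-subsidy: 449/3 - (1/3)q = 51 + q gives q* = 74 and p* = 125.
With the rebate, buyers effectively pay pb = ps − 63, where ps is the price sellers receive.
On the curves, pb = 449/3 - (1/3)q and ps = 51 + q; the wedge ps − pb = 63 gives 51 + q − (449/3 - (1/3)q) = 63, so q' = 121.25.
Then pb = 449/3 − (1/3)·121.25 = 109.25 and ps = 51 + 1·121.25 = 172.25.
ΔCS = ½(74 + 121.25)(125 − 109.25) = 1537.59375; ΔPS = ½(74 + 121.25)(172.25 − 125) = 4612.78125.
Government spending = 63 × 121.25 = 7638.75.
DWL = ½ × 63 × (121.25 − 74) = 1488.375; fraction = 1488.375 / 7638.75 = 189/970.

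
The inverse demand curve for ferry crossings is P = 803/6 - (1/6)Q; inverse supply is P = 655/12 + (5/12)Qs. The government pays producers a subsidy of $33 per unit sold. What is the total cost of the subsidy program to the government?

Government cost = 44451/7

Pre-subsidy: 803/6 - (1/6)Q = 655/12 + (5/12)Q gives Q* = 951/7 and P* = 2335/21.
With the subsidy, sellers receive Ps = Pb + 33 for each unit, where Pb is the price buyers pay.
On the curves, Pb = 803/6 - (1/6)Q and Ps = 655/12 + (5/12)Q; the wedge Ps − Pb = 33 gives 655/12 + (5/12)Q − (803/6 - (1/6)Q) = 33, so Q' = 1347/7.
Then Pb = 803/6 − (1/6)·(1347/7) = 2137/21 and Ps = 655/12 + (5/12)·(1347/7) = 2830/21.
Government outlay = subsidy × quantity = 33 × 1347/7 = 44451/7.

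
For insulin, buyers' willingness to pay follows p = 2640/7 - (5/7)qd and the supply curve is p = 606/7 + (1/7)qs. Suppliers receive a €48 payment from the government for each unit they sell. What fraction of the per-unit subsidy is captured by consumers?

Consumer share = 5/6

Pre-subsidy: 2640/7 - (5/7)q = 606/7 + (1/7)q gives q* = 339 and p* = 135.
With the subsidy, sellers receive ps = pb + 48 for each unit, where pb is the price buyers pay.
On the curves, pb = 2640/7 - (5/7)q and ps = 606/7 + (1/7)q; the wedge ps − pb = 48 gives 606/7 + (1/7)q − (2640/7 - (5/7)q) = 48, so q' = 395.
Then pb = 2640/7 − (5/7)·395 = 95 and ps = 606/7 + (1/7)·395 = 143.
Buyers' price falls by p* − pb = 135 − 95 = 40; sellers' price rises by ps − p* = 143 − 135 = 8.
So consumers capture 40/48 = 5/6 of each unit of subsidy.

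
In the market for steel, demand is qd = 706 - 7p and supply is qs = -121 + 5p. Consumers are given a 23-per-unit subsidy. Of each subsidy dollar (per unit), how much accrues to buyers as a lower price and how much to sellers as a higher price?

Pre-subsidy: 706 - 7p = -121 + 5p gives p* = 827/12, q* = 2683/12.
With the rebate, buyers effectively pay pb = ps − 23, where ps is the price sellers receive.
Demand in terms of ps becomes qd = 706 − 7(ps − 23) = 867 - 7ps. Setting this equal to supply: 867 - 7ps = -121 + 5ps, so ps = 247/3.
Buyers pay pb = 247/3 − 23 = 178/3; q' = -121 + 5·(247/3) = 872/3.
Buyers' price falls by p* − pb = 827/12 − 178/3 = 115/12; sellers' price rises by ps − p* = 247/3 − 827/12 = 161/12.

Buyers gain 115/12 per unit; sellers gain 161/12 per unit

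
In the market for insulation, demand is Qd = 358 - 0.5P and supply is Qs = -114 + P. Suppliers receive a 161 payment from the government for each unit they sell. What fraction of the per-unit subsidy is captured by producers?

Producer share = 1/3

Pre-subsidy: 358 - 0.5P = -114 + P gives P* = 944/3, Q* = 602/3.
With the subsidy, sellers receive Ps = Pb + 161 for each unit, where Pb is the price buyers pay.
Supply in terms of Pb becomes Qs = -114 + 1(Pb + 161) = 47 + Pb. Setting this equal to demand: 358 - 0.5Pb = 47 + Pb, so Pb = 622/3.
Sellers receive Ps = 622/3 + 161 = 1105/3; Q' = 358 − 0.5·(622/3) = 763/3.
Buyers' price falls by P* − Pb = 944/3 − 622/3 = 322/3; sellers' price rises by Ps − P* = 1105/3 − 944/3 = 161/3.
So producers capture (161/3)/161 = 1/3 of each unit of subsidy.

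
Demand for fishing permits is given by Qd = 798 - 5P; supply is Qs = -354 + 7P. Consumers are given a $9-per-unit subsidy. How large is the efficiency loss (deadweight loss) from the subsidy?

Pre-subsidy: 798 - 5P = -354 + 7P gives P* = 96, Q* = 318.
With the rebate, buyers effectively pay Pb = Ps − 9, where Ps is the price sellers receive.
Demand in terms of Ps becomes Qd = 798 − 5(Ps − 9) = 843 - 5Ps. Setting this equal to supply: 843 - 5Ps = -354 + 7Ps, so Ps = 99.75.
Buyers pay Pb = 99.75 − 9 = 90.75; Q' = -354 + 7·99.75 = 344.25.
The subsidy expands output by 344.25 − 318 = 26.25 past the efficient level; on those units the gap between marginal cost and willingness to pay runs from 0 up to 9.
DWL = ½ × 9 × 26.25 = 118.125.

Deadweight loss = $118.125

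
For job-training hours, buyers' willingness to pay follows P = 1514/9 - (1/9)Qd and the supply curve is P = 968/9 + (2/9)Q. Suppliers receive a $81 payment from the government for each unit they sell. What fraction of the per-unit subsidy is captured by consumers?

Pre-subsidy: 1514/9 - (1/9)Q = 968/9 + (2/9)Q gives Q* = 182 and P* = 148.
With the subsidy, sellers receive Ps = Pb + 81 for each unit, where Pb is the price buyers pay.
On the curves, Pb = 1514/9 - (1/9)Q and Ps = 968/9 + (2/9)Q; the wedge Ps − Pb = 81 gives 968/9 + (2/9)Q − (1514/9 - (1/9)Q) = 81, so Q' = 425.
Then Pb = 1514/9 − (1/9)·425 = 121 and Ps = 968/9 + (2/9)·425 = 202.
Buyers' price falls by P* − Pb = 148 − 121 = 27; sellers' price rises by Ps − P* = 202 − 148 = 54.
So consumers capture 27/81 = 1/3 of each unit of subsidy.

Consumer share = 1/3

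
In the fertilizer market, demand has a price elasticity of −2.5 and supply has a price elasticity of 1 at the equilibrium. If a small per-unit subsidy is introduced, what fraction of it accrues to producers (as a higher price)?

Producer share = 5/7

For a small subsidy around the equilibrium, the benefit split depends on the relative slopes, which at a point are proportional to the elasticities.
Buyer share = εs/(εs + |εd|) = 1/(1 + 2.5) = 2/7; seller share = |εd|/(εs + |εd|) = 5/7.
So producers capture 5/7 of the subsidy.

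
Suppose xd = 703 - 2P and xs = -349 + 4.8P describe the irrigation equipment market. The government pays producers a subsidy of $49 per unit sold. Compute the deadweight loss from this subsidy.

Pre-subsidy: 703 - 2P = -349 + 4.8P gives P* = 2630/17, x* = 6691/17.
With the subsidy, sellers receive Ps = Pb + 49 for each unit, where Pb is the price buyers pay.
Supply in terms of Pb becomes xs = -349 + 4.8(Pb + 49) = -113.8 + 4.8Pb. Setting this equal to demand: 703 - 2Pb = -113.8 + 4.8Pb, so Pb = 2042/17.
Sellers receive Ps = 2042/17 + 49 = 2875/17; x' = 703 − 2·(2042/17) = 7867/17.
The subsidy expands output by 7867/17 − 6691/17 = 1176/17 past the efficient level; on those units the gap between marginal cost and willingness to pay runs from 0 up to 49.
DWL = ½ × 49 × 1176/17 = 28812/17.

Deadweight loss = 28812/17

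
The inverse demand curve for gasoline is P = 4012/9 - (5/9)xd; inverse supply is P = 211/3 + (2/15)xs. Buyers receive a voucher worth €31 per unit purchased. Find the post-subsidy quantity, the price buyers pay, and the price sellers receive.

x' = 590; buyers pay €118; sellers receive €149

Pre-subsidy: 4012/9 - (5/9)x = 211/3 + (2/15)x gives x* = 545 and P* = 143.
With the rebate, buyers effectively pay Pb = Ps − 31, where Ps is the price sellers receive.
On the curves, Pb = 4012/9 - (5/9)x and Ps = 211/3 + (2/15)x; the wedge Ps − Pb = 31 gives 211/3 + (2/15)x − (4012/9 - (5/9)x) = 31, so x' = 590.
Then Pb = 4012/9 − (5/9)·590 = 118 and Ps = 211/3 + (2/15)·590 = 149.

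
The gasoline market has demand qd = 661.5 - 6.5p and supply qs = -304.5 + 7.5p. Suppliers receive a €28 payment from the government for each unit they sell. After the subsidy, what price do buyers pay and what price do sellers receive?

Pre-subsidy: 661.5 - 6.5p = -304.5 + 7.5p gives p* = 69, q* = 213.
With the subsidy, sellers receive ps = pb + 28 for each unit, where pb is the price buyers pay.
Supply in terms of pb becomes qs = -304.5 + 7.5(pb + 28) = -94.5 + 7.5pb. Setting this equal to demand: 661.5 - 6.5pb = -94.5 + 7.5pb, so pb = 54.
Sellers receive ps = 54 + 28 = 82; q' = 661.5 − 6.5·54 = 310.5.

Buyers pay €54; sellers receive €82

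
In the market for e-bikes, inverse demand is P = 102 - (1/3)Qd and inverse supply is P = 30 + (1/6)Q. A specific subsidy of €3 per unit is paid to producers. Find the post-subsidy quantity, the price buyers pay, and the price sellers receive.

Pre-subsidy: 102 - (1/3)Q = 30 + (1/6)Q gives Q* = 144 and P* = 54.
With the subsidy, sellers receive Ps = Pb + 3 for each unit, where Pb is the price buyers pay.
On the curves, Pb = 102 - (1/3)Q and Ps = 30 + (1/6)Q; the wedge Ps − Pb = 3 gives 30 + (1/6)Q − (102 - (1/3)Q) = 3, so Q' = 150.
Then Pb = 102 − (1/3)·150 = 52 and Ps = 30 + (1/6)·150 = 55.

Q' = 150; buyers pay €52; sellers receive €55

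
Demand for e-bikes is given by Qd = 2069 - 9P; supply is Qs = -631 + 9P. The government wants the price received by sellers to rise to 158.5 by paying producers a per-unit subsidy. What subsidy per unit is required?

Required subsidy s = 17 per unit

At a seller price of 158.5, quantity supplied is -631 + 9·158.5 = 795.5.
Buyers absorb 795.5 only when they pay Pb with 2069 − 9·Pb = 795.5, i.e. Pb = 141.5.
s = Ps − Pb = 158.5 − 141.5 = 17.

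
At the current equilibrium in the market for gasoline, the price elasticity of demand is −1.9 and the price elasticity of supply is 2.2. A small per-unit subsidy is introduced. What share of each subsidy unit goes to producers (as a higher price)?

For a small subsidy around the equilibrium, the benefit split depends on the relative slopes, which at a point are proportional to the elasticities.
Buyer share = εs/(εs + |εd|) = 2.2/(2.2 + 1.9) = 22/41; seller share = |εd|/(εs + |εd|) = 19/41.
So producers capture 19/41 of the subsidy.

Producer share = 19/41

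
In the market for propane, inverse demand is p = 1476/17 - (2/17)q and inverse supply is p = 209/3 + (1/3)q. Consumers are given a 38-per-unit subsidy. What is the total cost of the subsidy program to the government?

Government cost = 106894/23

Pre-subsidy: 1476/17 - (2/17)q = 209/3 + (1/3)q gives q* = 875/23 and p* = 1894/23.
With the rebate, buyers effectively pay pb = ps − 38, where ps is the price sellers receive.
On the curves, pb = 1476/17 - (2/17)q and ps = 209/3 + (1/3)q; the wedge ps − pb = 38 gives 209/3 + (1/3)q − (1476/17 - (2/17)q) = 38, so q' = 2813/23.
Then pb = 1476/17 − (2/17)·(2813/23) = 1666/23 and ps = 209/3 + (1/3)·(2813/23) = 2540/23.
Government outlay = subsidy × quantity = 38 × 2813/23 = 106894/23.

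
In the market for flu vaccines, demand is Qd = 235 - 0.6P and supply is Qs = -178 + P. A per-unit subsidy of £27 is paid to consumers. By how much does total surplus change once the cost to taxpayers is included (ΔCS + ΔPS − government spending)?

Pre-subsidy: 235 - 0.6P = -178 + P gives P* = 258.125, Q* = 80.125.
With the rebate, buyers effectively pay Pb = Ps − 27, where Ps is the price sellers receive.
Demand in terms of Ps becomes Qd = 235 − 0.6(Ps − 27) = 251.2 - 0.6Ps. Setting this equal to supply: 251.2 - 0.6Ps = -178 + Ps, so Ps = 268.25.
Buyers pay Pb = 268.25 − 27 = 241.25; Q' = -178 + 1·268.25 = 90.25.
ΔCS = ½(80.125 + 90.25)(258.125 − 241.25) = 1437.5390625; ΔPS = ½(80.125 + 90.25)(268.25 − 258.125) = 862.5234375.
Government spending = 27 × 90.25 = 2436.75.
Net change = 1437.5390625 + 862.5234375 − 2436.75 = -136.6875. The loss equals the DWL triangle ½·27·10.125.

Net change in total surplus = -£136.6875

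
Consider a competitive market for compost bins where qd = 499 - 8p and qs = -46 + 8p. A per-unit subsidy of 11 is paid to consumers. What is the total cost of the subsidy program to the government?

Pre-subsidy: 499 - 8p = -46 + 8p gives p* = 34.0625, q* = 226.5.
With the rebate, buyers effectively pay pb = ps − 11, where ps is the price sellers receive.
Demand in terms of ps becomes qd = 499 − 8(ps − 11) = 587 - 8ps. Setting this equal to supply: 587 - 8ps = -46 + 8ps, so ps = 39.5625.
Buyers pay pb = 39.5625 − 11 = 28.5625; q' = -46 + 8·39.5625 = 270.5.
Government outlay = subsidy × quantity = 11 × 270.5 = 2975.5.

Government cost = 2975.5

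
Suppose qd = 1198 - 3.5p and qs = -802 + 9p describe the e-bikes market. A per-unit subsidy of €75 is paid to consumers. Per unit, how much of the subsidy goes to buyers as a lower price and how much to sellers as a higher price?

Pre-subsidy: 1198 - 3.5p = -802 + 9p gives p* = 160, q* = 638.
With the rebate, buyers effectively pay pb = ps − 75, where ps is the price sellers receive.
Demand in terms of ps becomes qd = 1198 − 3.5(ps − 75) = 1460.5 - 3.5ps. Setting this equal to supply: 1460.5 - 3.5ps = -802 + 9ps, so ps = 181.
Buyers pay pb = 181 − 75 = 106; q' = -802 + 9·181 = 827.
Buyers' price falls by p* − pb = 160 − 106 = 54; sellers' price rises by ps − p* = 181 − 160 = 21.

Buyers gain €54 per unit; sellers gain €21 per unit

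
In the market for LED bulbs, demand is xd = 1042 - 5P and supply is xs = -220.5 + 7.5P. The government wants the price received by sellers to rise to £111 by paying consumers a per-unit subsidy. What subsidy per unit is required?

Required subsidy s = £25 per unit

At a seller price of 111, quantity supplied is -220.5 + 7.5·111 = 612.
Buyers absorb 612 only when they pay Pb with 1042 − 5·Pb = 612, i.e. Pb = 86.
s = Ps − Pb = 111 − 86 = 25.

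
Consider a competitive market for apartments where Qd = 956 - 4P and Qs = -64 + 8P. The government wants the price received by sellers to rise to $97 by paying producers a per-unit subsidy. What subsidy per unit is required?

Required subsidy s = $36 per unit

At a seller price of 97, quantity supplied is -64 + 8·97 = 712.
Buyers absorb 712 only when they pay Pb with 956 − 4·Pb = 712, i.e. Pb = 61.
s = Ps − Pb = 97 − 61 = 36.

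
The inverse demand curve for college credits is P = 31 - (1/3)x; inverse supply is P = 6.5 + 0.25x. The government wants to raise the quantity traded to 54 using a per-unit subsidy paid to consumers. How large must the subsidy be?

Required subsidy s = 7 per unit

At x = 54, from the demand curve buyers pay Pb = 31 − (1/3)·54 = 13; from the supply curve sellers need Ps = 6.5 + 0.25·54 = 20.
The subsidy must fill the gap: s = Ps − Pb = 20 − 13 = 7.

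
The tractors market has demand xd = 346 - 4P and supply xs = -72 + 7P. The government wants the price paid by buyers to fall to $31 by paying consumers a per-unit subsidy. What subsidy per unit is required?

At a buyer price of 31, quantity demanded is 346 − 4·31 = 222.
Sellers supply 222 only when they receive Ps with -72 + 7·Ps = 222, i.e. Ps = 42.
s = Ps − Pb = 42 − 31 = 11.

Required subsidy s = $11 per unit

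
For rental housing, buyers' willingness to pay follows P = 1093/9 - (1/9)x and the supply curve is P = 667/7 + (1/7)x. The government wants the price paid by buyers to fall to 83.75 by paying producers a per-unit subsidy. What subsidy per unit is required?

At a buyer price of 83.75, quantity demanded is 1093 − 9·83.75 = 339.25.
Sellers supply 339.25 only when they receive Ps = 667/7 + (1/7)·339.25 = 143.75.
s = Ps − Pb = 143.75 − 83.75 = 60.

Required subsidy s = 60 per unit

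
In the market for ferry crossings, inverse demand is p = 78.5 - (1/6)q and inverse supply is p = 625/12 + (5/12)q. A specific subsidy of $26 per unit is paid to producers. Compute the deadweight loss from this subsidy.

Deadweight loss = 4056/7

Pre-subsidy: 78.5 - (1/6)q = 625/12 + (5/12)q gives q* = 317/7 and p* = 1490/21.
With the subsidy, sellers receive ps = pb + 26 for each unit, where pb is the price buyers pay.
On the curves, pb = 78.5 - (1/6)q and ps = 625/12 + (5/12)q; the wedge ps − pb = 26 gives 625/12 + (5/12)q − (78.5 - (1/6)q) = 26, so q' = 629/7.
Then pb = 78.5 − (1/6)·(629/7) = 1334/21 and ps = 625/12 + (5/12)·(629/7) = 1880/21.
The subsidy expands output by 629/7 − 317/7 = 312/7 past the efficient level; on those units the gap between marginal cost and willingness to pay runs from 0 up to 26.
DWL = ½ × 26 × 312/7 = 4056/7.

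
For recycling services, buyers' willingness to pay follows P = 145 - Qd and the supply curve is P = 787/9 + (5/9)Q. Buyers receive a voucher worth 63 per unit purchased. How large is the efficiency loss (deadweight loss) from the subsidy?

Pre-subsidy: 145 - Q = 787/9 + (5/9)Q gives Q* = 37 and P* = 108.
With the rebate, buyers effectively pay Pb = Ps − 63, where Ps is the price sellers receive.
On the curves, Pb = 145 - Q and Ps = 787/9 + (5/9)Q; the wedge Ps − Pb = 63 gives 787/9 + (5/9)Q − (145 - Q) = 63, so Q' = 77.5.
Then Pb = 145 − 1·77.5 = 67.5 and Ps = 787/9 + (5/9)·77.5 = 130.5.
The subsidy expands output by 77.5 − 37 = 40.5 past the efficient level; on those units the gap between marginal cost and willingness to pay runs from 0 up to 63.
DWL = ½ × 63 × 40.5 = 1275.75.

Deadweight loss = 1275.75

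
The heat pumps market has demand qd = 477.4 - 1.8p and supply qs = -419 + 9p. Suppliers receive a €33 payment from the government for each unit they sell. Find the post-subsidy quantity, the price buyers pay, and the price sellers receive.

Pre-subsidy: 477.4 - 1.8p = -419 + 9p gives p* = 83, q* = 328.
With the subsidy, sellers receive ps = pb + 33 for each unit, where pb is the price buyers pay.
Supply in terms of pb becomes qs = -419 + 9(pb + 33) = -122 + 9pb. Setting this equal to demand: 477.4 - 1.8pb = -122 + 9pb, so pb = 55.5.
Sellers receive ps = 55.5 + 33 = 88.5; q' = 477.4 − 1.8·55.5 = 377.5.

q' = 377.5; buyers pay €55.5; sellers receive €88.5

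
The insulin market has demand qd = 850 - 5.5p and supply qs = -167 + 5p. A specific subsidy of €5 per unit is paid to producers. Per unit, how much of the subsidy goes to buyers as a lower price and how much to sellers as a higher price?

Buyers gain 50/21 per unit; sellers gain 55/21 per unit

Pre-subsidy: 850 - 5.5p = -167 + 5p gives p* = 678/7, q* = 2221/7.
With the subsidy, sellers receive ps = pb + 5 for each unit, where pb is the price buyers pay.
Supply in terms of pb becomes qs = -167 + 5(pb + 5) = -142 + 5pb. Setting this equal to demand: 850 - 5.5pb = -142 + 5pb, so pb = 1984/21.
Sellers receive ps = 1984/21 + 5 = 2089/21; q' = 850 − 5.5·(1984/21) = 6938/21.
Buyers' price falls by p* − pb = 678/7 − 1984/21 = 50/21; sellers' price rises by ps − p* = 2089/21 − 678/7 = 55/21.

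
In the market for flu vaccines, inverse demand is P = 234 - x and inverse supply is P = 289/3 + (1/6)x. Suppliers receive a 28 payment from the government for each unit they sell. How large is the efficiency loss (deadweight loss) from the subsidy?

Pre-subsidy: 234 - x = 289/3 + (1/6)x gives x* = 118 and P* = 116.
With the subsidy, sellers receive Ps = Pb + 28 for each unit, where Pb is the price buyers pay.
On the curves, Pb = 234 - x and Ps = 289/3 + (1/6)x; the wedge Ps − Pb = 28 gives 289/3 + (1/6)x − (234 - x) = 28, so x' = 142.
Then Pb = 234 − 1·142 = 92 and Ps = 289/3 + (1/6)·142 = 120.
The subsidy expands output by 142 − 118 = 24 past the efficient level; on those units the gap between marginal cost and willingness to pay runs from 0 up to 28.
DWL = ½ × 28 × 24 = 336.

Deadweight loss = 336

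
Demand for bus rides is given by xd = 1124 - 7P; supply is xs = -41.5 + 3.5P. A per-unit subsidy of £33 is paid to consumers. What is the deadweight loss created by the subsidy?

Deadweight loss = £1270.5

Pre-subsidy: 1124 - 7P = -41.5 + 3.5P gives P* = 111, x* = 347.
With the rebate, buyers effectively pay Pb = Ps − 33, where Ps is the price sellers receive.
Demand in terms of Ps becomes xd = 1124 − 7(Ps − 33) = 1355 - 7Ps. Setting this equal to supply: 1355 - 7Ps = -41.5 + 3.5Ps, so Ps = 133.
Buyers pay Pb = 133 − 33 = 100; x' = -41.5 + 3.5·133 = 424.
The subsidy expands output by 424 − 347 = 77 past the efficient level; on those units the gap between marginal cost and willingness to pay runs from 0 up to 33.
DWL = ½ × 33 × 77 = 1270.5.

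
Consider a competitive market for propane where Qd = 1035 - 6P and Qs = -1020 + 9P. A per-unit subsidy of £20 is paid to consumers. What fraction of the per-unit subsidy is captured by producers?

Producer share = 0.4

Pre-subsidy: 1035 - 6P = -1020 + 9P gives P* = 137, Q* = 213.
With the rebate, buyers effectively pay Pb = Ps − 20, where Ps is the price sellers receive.
Demand in terms of Ps becomes Qd = 1035 − 6(Ps − 20) = 1155 - 6Ps. Setting this equal to supply: 1155 - 6Ps = -1020 + 9Ps, so Ps = 145.
Buyers pay Pb = 145 − 20 = 125; Q' = -1020 + 9·145 = 285.
Buyers' price falls by P* − Pb = 137 − 125 = 12; sellers' price rises by Ps − P* = 145 − 137 = 8.
So producers capture 8/20 = 0.4 of each unit of subsidy.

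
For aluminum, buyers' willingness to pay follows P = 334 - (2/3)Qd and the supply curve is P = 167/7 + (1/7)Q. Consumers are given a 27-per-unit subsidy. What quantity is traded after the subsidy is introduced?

Pre-subsidy: 334 - (2/3)Q = 167/7 + (1/7)Q gives Q* = 6513/17 and P* = 1336/17.
With the rebate, buyers effectively pay Pb = Ps − 27, where Ps is the price sellers receive.
On the curves, Pb = 334 - (2/3)Q and Ps = 167/7 + (1/7)Q; the wedge Ps − Pb = 27 gives 167/7 + (1/7)Q − (334 - (2/3)Q) = 27, so Q' = 7080/17.
Then Pb = 334 − (2/3)·(7080/17) = 958/17 and Ps = 167/7 + (1/7)·(7080/17) = 1417/17.

Q' = 7080/17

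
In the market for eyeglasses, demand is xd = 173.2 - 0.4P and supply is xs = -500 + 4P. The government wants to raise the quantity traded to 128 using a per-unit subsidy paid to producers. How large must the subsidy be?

At x = 128, invert demand for the buyer price: Pb = (173.2 − 128)/0.4 = 113; invert supply for the seller price: Ps = (128 − (-500))/4 = 157.
The subsidy must fill the gap: s = Ps − Pb = 157 − 113 = 44.

Required subsidy s = 44 per unit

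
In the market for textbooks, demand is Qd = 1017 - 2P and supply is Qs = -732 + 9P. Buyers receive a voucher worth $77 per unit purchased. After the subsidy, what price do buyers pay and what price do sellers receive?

Pre-subsidy: 1017 - 2P = -732 + 9P gives P* = 159, Q* = 699.
With the rebate, buyers effectively pay Pb = Ps − 77, where Ps is the price sellers receive.
Demand in terms of Ps becomes Qd = 1017 − 2(Ps − 77) = 1171 - 2Ps. Setting this equal to supply: 1171 - 2Ps = -732 + 9Ps, so Ps = 173.
Buyers pay Pb = 173 − 77 = 96; Q' = -732 + 9·173 = 825.

Buyers pay $96; sellers receive $173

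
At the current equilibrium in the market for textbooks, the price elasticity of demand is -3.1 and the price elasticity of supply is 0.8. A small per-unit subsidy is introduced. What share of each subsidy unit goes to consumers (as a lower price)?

Consumer share = 8/39

For a small subsidy around the equilibrium, the benefit split depends on the relative slopes, which at a point are proportional to the elasticities.
Buyer share = εs/(εs + |εd|) = 0.8/(0.8 + 3.1) = 8/39; seller share = |εd|/(εs + |εd|) = 31/39.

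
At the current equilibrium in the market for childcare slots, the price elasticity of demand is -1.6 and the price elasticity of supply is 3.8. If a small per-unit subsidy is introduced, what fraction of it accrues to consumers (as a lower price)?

Consumer share = 19/27

For a small subsidy around the equilibrium, the benefit split depends on the relative slopes, which at a point are proportional to the elasticities.
Buyer share = εs/(εs + |εd|) = 3.8/(3.8 + 1.6) = 19/27; seller share = |εd|/(εs + |εd|) = 8/27.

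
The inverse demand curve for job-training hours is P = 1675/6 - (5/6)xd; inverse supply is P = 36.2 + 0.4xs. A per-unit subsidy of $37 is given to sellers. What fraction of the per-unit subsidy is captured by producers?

Pre-subsidy: 1675/6 - (5/6)x = 36.2 + 0.4x gives x* = 197 and P* = 115.
With the subsidy, sellers receive Ps = Pb + 37 for each unit, where Pb is the price buyers pay.
On the curves, Pb = 1675/6 - (5/6)x and Ps = 36.2 + 0.4x; the wedge Ps − Pb = 37 gives 36.2 + 0.4x − (1675/6 - (5/6)x) = 37, so x' = 227.
Then Pb = 1675/6 − (5/6)·227 = 90 and Ps = 36.2 + 0.4·227 = 127.
Buyers' price falls by P* − Pb = 115 − 90 = 25; sellers' price rises by Ps − P* = 127 − 115 = 12.
So producers capture 12/37 = 12/37 of each unit of subsidy.

Producer share = 12/37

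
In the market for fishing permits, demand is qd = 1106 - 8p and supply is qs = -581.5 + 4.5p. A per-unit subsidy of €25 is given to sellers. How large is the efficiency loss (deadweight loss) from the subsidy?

Deadweight loss = €900

Pre-subsidy: 1106 - 8p = -581.5 + 4.5p gives p* = 135, q* = 26.
With the subsidy, sellers receive ps = pb + 25 for each unit, where pb is the price buyers pay.
Supply in terms of pb becomes qs = -581.5 + 4.5(pb + 25) = -469 + 4.5pb. Setting this equal to demand: 1106 - 8pb = -469 + 4.5pb, so pb = 126.
Sellers receive ps = 126 + 25 = 151; q' = 1106 − 8·126 = 98.
The subsidy expands output by 98 − 26 = 72 past the efficient level; on those units the gap between marginal cost and willingness to pay runs from 0 up to 25.
DWL = ½ × 25 × 72 = 900.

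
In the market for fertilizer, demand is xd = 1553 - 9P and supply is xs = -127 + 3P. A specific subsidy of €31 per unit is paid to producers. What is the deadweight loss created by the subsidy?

Pre-subsidy: 1553 - 9P = -127 + 3P gives P* = 140, x* = 293.
With the subsidy, sellers receive Ps = Pb + 31 for each unit, where Pb is the price buyers pay.
Supply in terms of Pb becomes xs = -127 + 3(Pb + 31) = -34 + 3Pb. Setting this equal to demand: 1553 - 9Pb = -34 + 3Pb, so Pb = 132.25.
Sellers receive Ps = 132.25 + 31 = 163.25; x' = 1553 − 9·132.25 = 362.75.
The subsidy expands output by 362.75 − 293 = 69.75 past the efficient level; on those units the gap between marginal cost and willingness to pay runs from 0 up to 31.
DWL = ½ × 31 × 69.75 = 1081.125.

Deadweight loss = €1081.125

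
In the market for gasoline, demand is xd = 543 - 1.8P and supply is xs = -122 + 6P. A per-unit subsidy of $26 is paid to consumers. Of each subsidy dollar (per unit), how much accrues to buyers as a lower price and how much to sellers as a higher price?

Pre-subsidy: 543 - 1.8P = -122 + 6P gives P* = 3325/39, x* = 5064/13.
With the rebate, buyers effectively pay Pb = Ps − 26, where Ps is the price sellers receive.
Demand in terms of Ps becomes xd = 543 − 1.8(Ps − 26) = 589.8 - 1.8Ps. Setting this equal to supply: 589.8 - 1.8Ps = -122 + 6Ps, so Ps = 3559/39.
Buyers pay Pb = 3559/39 − 26 = 2545/39; x' = -122 + 6·(3559/39) = 5532/13.
Buyers' price falls by P* − Pb = 3325/39 − 2545/39 = 20; sellers' price rises by Ps − P* = 3559/39 − 3325/39 = 6.

Buyers gain $20 per unit; sellers gain $6 per unit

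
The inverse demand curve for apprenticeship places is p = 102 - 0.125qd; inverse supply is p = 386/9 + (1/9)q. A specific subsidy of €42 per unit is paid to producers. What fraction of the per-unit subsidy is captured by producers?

Pre-subsidy: 102 - 0.125q = 386/9 + (1/9)q gives q* = 4256/17 and p* = 1202/17.
With the subsidy, sellers receive ps = pb + 42 for each unit, where pb is the price buyers pay.
On the curves, pb = 102 - 0.125q and ps = 386/9 + (1/9)q; the wedge ps − pb = 42 gives 386/9 + (1/9)q − (102 - 0.125q) = 42, so q' = 7280/17.
Then pb = 102 − 0.125·(7280/17) = 824/17 and ps = 386/9 + (1/9)·(7280/17) = 1538/17.
Buyers' price falls by p* − pb = 1202/17 − 824/17 = 378/17; sellers' price rises by ps − p* = 1538/17 − 1202/17 = 336/17.
So producers capture (336/17)/42 = 8/17 of each unit of subsidy.

Producer share = 8/17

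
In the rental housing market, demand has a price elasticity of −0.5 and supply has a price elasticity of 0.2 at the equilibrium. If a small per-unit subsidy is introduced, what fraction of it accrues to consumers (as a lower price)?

Consumer share = 2/7

For a small subsidy around the equilibrium, the benefit split depends on the relative slopes, which at a point are proportional to the elasticities.
Buyer share = εs/(εs + |εd|) = 0.2/(0.2 + 0.5) = 2/7; seller share = |εd|/(εs + |εd|) = 5/7.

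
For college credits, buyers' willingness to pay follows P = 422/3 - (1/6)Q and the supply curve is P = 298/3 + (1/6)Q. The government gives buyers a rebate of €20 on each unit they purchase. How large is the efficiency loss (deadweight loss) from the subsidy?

Pre-subsidy: 422/3 - (1/6)Q = 298/3 + (1/6)Q gives Q* = 124 and P* = 120.
With the rebate, buyers effectively pay Pb = Ps − 20, where Ps is the price sellers receive.
On the curves, Pb = 422/3 - (1/6)Q and Ps = 298/3 + (1/6)Q; the wedge Ps − Pb = 20 gives 298/3 + (1/6)Q − (422/3 - (1/6)Q) = 20, so Q' = 184.
Then Pb = 422/3 − (1/6)·184 = 110 and Ps = 298/3 + (1/6)·184 = 130.
The subsidy expands output by 184 − 124 = 60 past the efficient level; on those units the gap between marginal cost and willingness to pay runs from 0 up to 20.
DWL = ½ × 20 × 60 = 600.

Deadweight loss = €600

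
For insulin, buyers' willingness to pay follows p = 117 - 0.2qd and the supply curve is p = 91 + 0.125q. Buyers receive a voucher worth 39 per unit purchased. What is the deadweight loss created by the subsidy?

Deadweight loss = 2340

Pre-subsidy: 117 - 0.2q = 91 + 0.125q gives q* = 80 and p* = 101.
With the rebate, buyers effectively pay pb = ps − 39, where ps is the price sellers receive.
On the curves, pb = 117 - 0.2q and ps = 91 + 0.125q; the wedge ps − pb = 39 gives 91 + 0.125q − (117 - 0.2q) = 39, so q' = 200.
Then pb = 117 − 0.2·200 = 77 and ps = 91 + 0.125·200 = 116.
The subsidy expands output by 200 − 80 = 120 past the efficient level; on those units the gap between marginal cost and willingness to pay runs from 0 up to 39.
DWL = ½ × 39 × 120 = 2340.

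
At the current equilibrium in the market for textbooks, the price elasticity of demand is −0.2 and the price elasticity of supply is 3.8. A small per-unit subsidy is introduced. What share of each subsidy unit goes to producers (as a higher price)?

Producer share = 0.05

For a small subsidy around the equilibrium, the benefit split depends on the relative slopes, which at a point are proportional to the elasticities.
Buyer share = εs/(εs + |εd|) = 3.8/(3.8 + 0.2) = 0.95; seller share = |εd|/(εs + |εd|) = 0.05.
So producers capture 0.05 of the subsidy.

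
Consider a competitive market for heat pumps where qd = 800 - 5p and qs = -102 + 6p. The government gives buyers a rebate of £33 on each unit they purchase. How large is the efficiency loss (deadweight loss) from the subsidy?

Deadweight loss = £1485

Pre-subsidy: 800 - 5p = -102 + 6p gives p* = 82, q* = 390.
With the rebate, buyers effectively pay pb = ps − 33, where ps is the price sellers receive.
Demand in terms of ps becomes qd = 800 − 5(ps − 33) = 965 - 5ps. Setting this equal to supply: 965 - 5ps = -102 + 6ps, so ps = 97.
Buyers pay pb = 97 − 33 = 64; q' = -102 + 6·97 = 480.
The subsidy expands output by 480 − 390 = 90 past the efficient level; on those units the gap between marginal cost and willingness to pay runs from 0 up to 33.
DWL = ½ × 33 × 90 = 1485.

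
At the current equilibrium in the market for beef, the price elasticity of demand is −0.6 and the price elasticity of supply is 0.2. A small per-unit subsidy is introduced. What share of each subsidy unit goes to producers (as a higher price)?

For a small subsidy around the equilibrium, the benefit split depends on the relative slopes, which at a point are proportional to the elasticities.
Buyer share = εs/(εs + |εd|) = 0.2/(0.2 + 0.6) = 0.25; seller share = |εd|/(εs + |εd|) = 0.75.
So producers capture 0.75 of the subsidy.

Producer share = 0.75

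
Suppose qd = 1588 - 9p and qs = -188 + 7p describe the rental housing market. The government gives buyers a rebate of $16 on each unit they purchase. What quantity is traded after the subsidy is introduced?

q' = 652

Pre-subsidy: 1588 - 9p = -188 + 7p gives p* = 111, q* = 589.
With the rebate, buyers effectively pay pb = ps − 16, where ps is the price sellers receive.
Demand in terms of ps becomes qd = 1588 − 9(ps − 16) = 1732 - 9ps. Setting this equal to supply: 1732 - 9ps = -188 + 7ps, so ps = 120.
Buyers pay pb = 120 − 16 = 104; q' = -188 + 7·120 = 652.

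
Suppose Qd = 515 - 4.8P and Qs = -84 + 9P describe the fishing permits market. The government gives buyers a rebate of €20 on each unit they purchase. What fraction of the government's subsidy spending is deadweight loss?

DWL / government spending = 240/2831

Pre-subsidy: 515 - 4.8P = -84 + 9P gives P* = 2995/69, Q* = 7053/23.
With the rebate, buyers effectively pay Pb = Ps − 20, where Ps is the price sellers receive.
Demand in terms of Ps becomes Qd = 515 − 4.8(Ps − 20) = 611 - 4.8Ps. Setting this equal to supply: 611 - 4.8Ps = -84 + 9Ps, so Ps = 3475/69.
Buyers pay Pb = 3475/69 − 20 = 2095/69; Q' = -84 + 9·(3475/69) = 8493/23.
ΔCS = ½(7053/23 + 8493/23)(2995/69 − 2095/69) = 2331900/529; ΔPS = ½(7053/23 + 8493/23)(3475/69 − 2995/69) = 1243680/529.
Government spending = 20 × 8493/23 = 169860/23.
DWL = ½ × 20 × (8493/23 − 7053/23) = 14400/23; fraction = (14400/23) / (169860/23) = 240/2831.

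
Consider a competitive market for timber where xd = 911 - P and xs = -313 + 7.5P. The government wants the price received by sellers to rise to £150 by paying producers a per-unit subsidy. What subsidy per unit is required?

At a seller price of 150, quantity supplied is -313 + 7.5·150 = 812.
Buyers absorb 812 only when they pay Pb with 911 − 1·Pb = 812, i.e. Pb = 99.
s = Ps − Pb = 150 − 99 = 51.

Required subsidy s = £51 per unit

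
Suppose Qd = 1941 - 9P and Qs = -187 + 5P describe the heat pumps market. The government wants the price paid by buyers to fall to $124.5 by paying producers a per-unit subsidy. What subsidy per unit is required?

Required subsidy s = $77 per unit

At a buyer price of 124.5, quantity demanded is 1941 − 9·124.5 = 820.5.
Sellers supply 820.5 only when they receive Ps with -187 + 5·Ps = 820.5, i.e. Ps = 201.5.
s = Ps − Pb = 201.5 − 124.5 = 77.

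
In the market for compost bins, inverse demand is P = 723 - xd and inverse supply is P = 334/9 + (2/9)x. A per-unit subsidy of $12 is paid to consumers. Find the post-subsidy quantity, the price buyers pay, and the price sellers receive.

Pre-subsidy: 723 - x = 334/9 + (2/9)x gives x* = 6173/11 and P* = 1780/11.
With the rebate, buyers effectively pay Pb = Ps − 12, where Ps is the price sellers receive.
On the curves, Pb = 723 - x and Ps = 334/9 + (2/9)x; the wedge Ps − Pb = 12 gives 334/9 + (2/9)x − (723 - x) = 12, so x' = 571.
Then Pb = 723 − 1·571 = 152 and Ps = 334/9 + (2/9)·571 = 164.

x' = 571; buyers pay $152; sellers receive $164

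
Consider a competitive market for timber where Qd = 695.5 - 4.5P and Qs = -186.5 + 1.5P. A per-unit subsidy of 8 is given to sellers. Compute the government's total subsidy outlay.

Government cost = 344

Pre-subsidy: 695.5 - 4.5P = -186.5 + 1.5P gives P* = 147, Q* = 34.
With the subsidy, sellers receive Ps = Pb + 8 for each unit, where Pb is the price buyers pay.
Supply in terms of Pb becomes Qs = -186.5 + 1.5(Pb + 8) = -174.5 + 1.5Pb. Setting this equal to demand: 695.5 - 4.5Pb = -174.5 + 1.5Pb, so Pb = 145.
Sellers receive Ps = 145 + 8 = 153; Q' = 695.5 − 4.5·145 = 43.
Government outlay = subsidy × quantity = 8 × 43 = 344.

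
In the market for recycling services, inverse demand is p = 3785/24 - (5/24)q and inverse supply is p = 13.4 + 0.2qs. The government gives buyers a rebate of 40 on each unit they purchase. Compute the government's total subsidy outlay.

Government cost = 884680/49

Pre-subsidy: 3785/24 - (5/24)q = 13.4 + 0.2q gives q* = 17317/49 and p* = 4120/49.
With the rebate, buyers effectively pay pb = ps − 40, where ps is the price sellers receive.
On the curves, pb = 3785/24 - (5/24)q and ps = 13.4 + 0.2q; the wedge ps − pb = 40 gives 13.4 + 0.2q − (3785/24 - (5/24)q) = 40, so q' = 22117/49.
Then pb = 3785/24 − (5/24)·(22117/49) = 3120/49 and ps = 13.4 + 0.2·(22117/49) = 5080/49.
Government outlay = subsidy × quantity = 40 × 22117/49 = 884680/49.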